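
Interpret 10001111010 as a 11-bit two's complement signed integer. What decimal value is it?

MSB is 1, so the value is negative. Find the magnitude:
1. Invert bits:  01110000101
2. Add 1:        01110000110  = 902
3. Apply sign:   -902

Answer: -902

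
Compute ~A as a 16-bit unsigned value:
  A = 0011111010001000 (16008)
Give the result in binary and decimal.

Flip each bit (0->1, 1->0):
  0011111010001000
  1100000101110111

Answer: 1100000101110111 (49527)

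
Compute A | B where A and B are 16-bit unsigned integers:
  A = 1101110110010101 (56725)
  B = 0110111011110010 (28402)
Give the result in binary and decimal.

Apply | to each column (1 where either bit is 1):
  1101110110010101
| 0110111011110010
------------------
  1111111111110111

Answer: 1111111111110111 (65527)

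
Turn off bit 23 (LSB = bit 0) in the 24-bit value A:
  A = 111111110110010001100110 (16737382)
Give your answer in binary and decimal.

Mask = ~(1 << 23) = 011111111111111111111111
Bit 23 of A is 1, so AND-ing with the mask clears it to 0.
  111111110110010001100110
& 011111111111111111111111
--------------------------
  011111110110010001100110

Answer: 011111110110010001100110 (8348774)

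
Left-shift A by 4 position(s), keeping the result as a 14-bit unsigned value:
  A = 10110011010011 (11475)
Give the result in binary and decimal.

Shift left by 4: drop the top 4 bit(s), append 4 zero(s) on the right.
  10110011010011  ->  discard [1011], keep [0011010011], append 0000
= 00110100110000

Answer: 00110100110000 (3376)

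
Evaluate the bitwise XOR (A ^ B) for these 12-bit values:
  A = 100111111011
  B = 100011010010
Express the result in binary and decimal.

Apply ^ to each column (1 where bits differ):
  100111111011
^ 100011010010
--------------
  000100101001

Answer: 000100101001 (297)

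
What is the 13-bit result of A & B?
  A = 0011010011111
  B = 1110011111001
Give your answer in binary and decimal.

Apply & to each column (1 only where both bits are 1):
  0011010011111
& 1110011111001
---------------
  0010010011001

Answer: 0010010011001 (1177)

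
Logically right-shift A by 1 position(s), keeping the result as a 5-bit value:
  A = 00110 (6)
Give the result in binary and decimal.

Logical shift right by 1: drop the bottom 1 bit(s), prepend 1 zero(s) on the left.
  00110  ->  keep [0011], discard [0], prepend 0
= 00011

Answer: 00011 (3)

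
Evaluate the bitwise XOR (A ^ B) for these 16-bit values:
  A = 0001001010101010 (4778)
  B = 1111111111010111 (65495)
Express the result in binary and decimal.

Apply ^ to each column (1 where bits differ):
  0001001010101010
^ 1111111111010111
------------------
  1110110101111101

Answer: 1110110101111101 (60797)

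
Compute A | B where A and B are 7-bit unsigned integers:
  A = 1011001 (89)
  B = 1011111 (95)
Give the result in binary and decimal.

Apply | to each column (1 where either bit is 1):
  1011001
| 1011111
---------
  1011111

Answer: 1011111 (95)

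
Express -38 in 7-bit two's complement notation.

1. Binary of +38:  0100110
2. Invert bits:     1011001
3. Add 1:           1011010

Answer: 1011010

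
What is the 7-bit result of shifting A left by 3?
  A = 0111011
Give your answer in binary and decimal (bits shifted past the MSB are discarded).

Shift left by 3: drop the top 3 bit(s), append 3 zero(s) on the right.
  0111011  ->  discard [011], keep [1011], append 000
= 1011000

Answer: 1011000 (88)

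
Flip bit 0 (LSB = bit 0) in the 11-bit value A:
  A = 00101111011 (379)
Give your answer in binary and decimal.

Mask = 1 << 0 = 00000000001
Bit 0 of A is 1; XOR with the mask flips it to 0.
  00101111011
^ 00000000001
-------------
  00101111010

Answer: 00101111010 (378)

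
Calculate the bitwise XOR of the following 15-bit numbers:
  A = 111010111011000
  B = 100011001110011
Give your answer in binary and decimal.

Apply ^ to each column (1 where bits differ):
  111010111011000
^ 100011001110011
-----------------
  011001110101011

Answer: 011001110101011 (13227)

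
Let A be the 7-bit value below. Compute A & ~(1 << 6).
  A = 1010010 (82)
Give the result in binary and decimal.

Mask = ~(1 << 6) = 0111111
Bit 6 of A is 1, so AND-ing with the mask clears it to 0.
  1010010
& 0111111
---------
  0010010

Answer: 0010010 (18)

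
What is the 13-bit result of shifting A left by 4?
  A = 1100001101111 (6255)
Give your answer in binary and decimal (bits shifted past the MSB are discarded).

Shift left by 4: drop the top 4 bit(s), append 4 zero(s) on the right.
  1100001101111  ->  discard [1100], keep [001101111], append 0000
= 0011011110000

Answer: 0011011110000 (1776)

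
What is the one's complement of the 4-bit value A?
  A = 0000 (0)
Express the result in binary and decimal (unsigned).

Flip each bit (0->1, 1->0):
  0000
  1111

Answer: 1111 (15)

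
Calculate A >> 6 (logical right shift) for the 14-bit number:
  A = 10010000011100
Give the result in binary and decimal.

Logical shift right by 6: drop the bottom 6 bit(s), prepend 6 zero(s) on the left.
  10010000011100  ->  keep [10010000], discard [011100], prepend 000000
= 00000010010000

Answer: 00000010010000 (144)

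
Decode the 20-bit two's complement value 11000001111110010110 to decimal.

MSB is 1, so the value is negative. Find the magnitude:
1. Invert bits:  00111110000001101001
2. Add 1:        00111110000001101010  = 254058
3. Apply sign:   -254058

Answer: -254058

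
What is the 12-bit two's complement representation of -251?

1. Binary of +251:  000011111011
2. Invert bits:     111100000100
3. Add 1:           111100000101

Answer: 111100000101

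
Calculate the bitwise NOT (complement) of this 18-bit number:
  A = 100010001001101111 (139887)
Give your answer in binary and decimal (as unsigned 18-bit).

Flip each bit (0->1, 1->0):
  100010001001101111
  011101110110010000

Answer: 011101110110010000 (122256)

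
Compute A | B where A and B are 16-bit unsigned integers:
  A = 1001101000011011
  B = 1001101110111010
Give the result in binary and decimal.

Apply | to each column (1 where either bit is 1):
  1001101000011011
| 1001101110111010
------------------
  1001101110111011

Answer: 1001101110111011 (39867)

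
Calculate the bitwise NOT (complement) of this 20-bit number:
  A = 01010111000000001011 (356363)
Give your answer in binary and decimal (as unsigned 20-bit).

Flip each bit (0->1, 1->0):
  01010111000000001011
  10101000111111110100

Answer: 10101000111111110100 (692212)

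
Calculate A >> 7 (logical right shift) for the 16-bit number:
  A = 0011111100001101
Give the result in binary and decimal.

Logical shift right by 7: drop the bottom 7 bit(s), prepend 7 zero(s) on the left.
  0011111100001101  ->  keep [001111110], discard [0001101], prepend 0000000
= 0000000001111110

Answer: 0000000001111110 (126)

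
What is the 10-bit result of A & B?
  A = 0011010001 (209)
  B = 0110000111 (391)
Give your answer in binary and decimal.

Apply & to each column (1 only where both bits are 1):
  0011010001
& 0110000111
------------
  0010000001

Answer: 0010000001 (129)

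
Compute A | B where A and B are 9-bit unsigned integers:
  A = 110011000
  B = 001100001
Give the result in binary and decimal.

Apply | to each column (1 where either bit is 1):
  110011000
| 001100001
-----------
  111111001

Answer: 111111001 (505)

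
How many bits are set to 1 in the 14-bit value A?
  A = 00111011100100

00111011100100
1-bits at positions (from bit 0 = LSB): 2, 5, 6, 7, 9, 10, 11
Count = 7

Answer: 7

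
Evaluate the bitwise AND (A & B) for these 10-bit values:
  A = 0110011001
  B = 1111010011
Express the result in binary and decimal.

Apply & to each column (1 only where both bits are 1):
  0110011001
& 1111010011
------------
  0110010001

Answer: 0110010001 (401)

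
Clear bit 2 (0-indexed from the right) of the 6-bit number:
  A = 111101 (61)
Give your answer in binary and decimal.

Mask = ~(1 << 2) = 111011
Bit 2 of A is 1, so AND-ing with the mask clears it to 0.
  111101
& 111011
--------
  111001

Answer: 111001 (57)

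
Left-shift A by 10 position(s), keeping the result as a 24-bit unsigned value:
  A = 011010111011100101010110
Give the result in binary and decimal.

Shift left by 10: drop the top 10 bit(s), append 10 zero(s) on the right.
  011010111011100101010110  ->  discard [0110101110], keep [11100101010110], append 0000000000
= 111001010101100000000000

Answer: 111001010101100000000000 (15030272)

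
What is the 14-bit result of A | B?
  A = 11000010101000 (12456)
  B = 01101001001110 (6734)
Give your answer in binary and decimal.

Apply | to each column (1 where either bit is 1):
  11000010101000
| 01101001001110
----------------
  11101011101110

Answer: 11101011101110 (15086)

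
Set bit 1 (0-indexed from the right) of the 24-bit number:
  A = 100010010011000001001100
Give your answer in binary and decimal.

Mask = 1 << 1 = 000000000000000000000010
Bit 1 of A is 0, so OR-ing with the mask flips it to 1.
  100010010011000001001100
| 000000000000000000000010
--------------------------
  100010010011000001001110

Answer: 100010010011000001001110 (8990798)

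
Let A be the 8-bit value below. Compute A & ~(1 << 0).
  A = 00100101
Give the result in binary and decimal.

Mask = ~(1 << 0) = 11111110
Bit 0 of A is 1, so AND-ing with the mask clears it to 0.
  00100101
& 11111110
----------
  00100100

Answer: 00100100 (36)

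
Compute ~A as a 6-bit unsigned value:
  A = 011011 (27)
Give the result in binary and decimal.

Flip each bit (0->1, 1->0):
  011011
  100100

Answer: 100100 (36)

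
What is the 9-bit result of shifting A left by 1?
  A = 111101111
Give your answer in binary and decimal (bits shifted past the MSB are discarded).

Shift left by 1: drop the top 1 bit(s), append 1 zero(s) on the right.
  111101111  ->  discard [1], keep [11101111], append 0
= 111011110

Answer: 111011110 (478)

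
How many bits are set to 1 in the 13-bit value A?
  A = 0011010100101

0011010100101
1-bits at positions (from bit 0 = LSB): 0, 2, 5, 7, 9, 10
Count = 6

Answer: 6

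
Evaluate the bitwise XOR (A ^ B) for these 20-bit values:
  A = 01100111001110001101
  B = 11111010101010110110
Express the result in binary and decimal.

Apply ^ to each column (1 where bits differ):
  01100111001110001101
^ 11111010101010110110
----------------------
  10011101100100111011

Answer: 10011101100100111011 (645435)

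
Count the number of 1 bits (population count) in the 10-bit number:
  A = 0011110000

0011110000
1-bits at positions (from bit 0 = LSB): 4, 5, 6, 7
Count = 4

Answer: 4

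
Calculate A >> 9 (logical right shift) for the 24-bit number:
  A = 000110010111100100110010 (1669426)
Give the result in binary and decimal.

Logical shift right by 9: drop the bottom 9 bit(s), prepend 9 zero(s) on the left.
  000110010111100100110010  ->  keep [000110010111100], discard [100110010], prepend 000000000
= 000000000000110010111100

Answer: 000000000000110010111100 (3260)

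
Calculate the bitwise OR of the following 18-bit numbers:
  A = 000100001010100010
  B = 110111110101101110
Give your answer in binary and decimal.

Apply | to each column (1 where either bit is 1):
  000100001010100010
| 110111110101101110
--------------------
  110111111111101110

Answer: 110111111111101110 (229358)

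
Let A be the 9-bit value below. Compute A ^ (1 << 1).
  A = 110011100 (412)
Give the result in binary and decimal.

Mask = 1 << 1 = 000000010
Bit 1 of A is 0; XOR with the mask flips it to 1.
  110011100
^ 000000010
-----------
  110011110

Answer: 110011110 (414)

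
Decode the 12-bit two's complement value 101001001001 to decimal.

MSB is 1, so the value is negative. Find the magnitude:
1. Invert bits:  010110110110
2. Add 1:        010110110111  = 1463
3. Apply sign:   -1463

Answer: -1463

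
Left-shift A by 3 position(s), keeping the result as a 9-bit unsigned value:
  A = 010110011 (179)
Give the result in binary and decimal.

Shift left by 3: drop the top 3 bit(s), append 3 zero(s) on the right.
  010110011  ->  discard [010], keep [110011], append 000
= 110011000

Answer: 110011000 (408)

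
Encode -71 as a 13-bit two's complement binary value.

1. Binary of +71:  0000001000111
2. Invert bits:     1111110111000
3. Add 1:           1111110111001

Answer: 1111110111001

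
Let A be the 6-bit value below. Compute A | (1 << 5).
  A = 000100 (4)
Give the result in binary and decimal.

Mask = 1 << 5 = 100000
Bit 5 of A is 0, so OR-ing with the mask flips it to 1.
  000100
| 100000
--------
  100100

Answer: 100100 (36)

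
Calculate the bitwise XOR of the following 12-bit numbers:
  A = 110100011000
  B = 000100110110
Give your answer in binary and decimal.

Apply ^ to each column (1 where bits differ):
  110100011000
^ 000100110110
--------------
  110000101110

Answer: 110000101110 (3118)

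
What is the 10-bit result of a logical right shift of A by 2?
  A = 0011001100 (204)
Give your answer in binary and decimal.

Logical shift right by 2: drop the bottom 2 bit(s), prepend 2 zero(s) on the left.
  0011001100  ->  keep [00110011], discard [00], prepend 00
= 0000110011

Answer: 0000110011 (51)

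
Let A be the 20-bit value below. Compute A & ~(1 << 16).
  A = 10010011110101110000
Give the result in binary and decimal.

Mask = ~(1 << 16) = 11101111111111111111
Bit 16 of A is 1, so AND-ing with the mask clears it to 0.
  10010011110101110000
& 11101111111111111111
----------------------
  10000011110101110000

Answer: 10000011110101110000 (540016)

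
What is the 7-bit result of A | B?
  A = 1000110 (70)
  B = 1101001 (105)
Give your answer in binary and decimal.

Apply | to each column (1 where either bit is 1):
  1000110
| 1101001
---------
  1101111

Answer: 1101111 (111)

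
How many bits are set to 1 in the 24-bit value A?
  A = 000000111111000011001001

000000111111000011001001
1-bits at positions (from bit 0 = LSB): 0, 3, 6, 7, 12, 13, 14, 15, 16, 17
Count = 10

Answer: 10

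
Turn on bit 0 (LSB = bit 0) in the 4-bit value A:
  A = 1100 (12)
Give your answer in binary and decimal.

Mask = 1 << 0 = 0001
Bit 0 of A is 0, so OR-ing with the mask flips it to 1.
  1100
| 0001
------
  1101

Answer: 1101 (13)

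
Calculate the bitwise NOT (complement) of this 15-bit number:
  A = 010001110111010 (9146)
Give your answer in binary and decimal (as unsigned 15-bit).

Flip each bit (0->1, 1->0):
  010001110111010
  101110001000101

Answer: 101110001000101 (23621)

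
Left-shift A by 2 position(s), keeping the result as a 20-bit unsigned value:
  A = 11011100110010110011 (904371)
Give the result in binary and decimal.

Shift left by 2: drop the top 2 bit(s), append 2 zero(s) on the right.
  11011100110010110011  ->  discard [11], keep [011100110010110011], append 00
= 01110011001011001100

Answer: 01110011001011001100 (471756)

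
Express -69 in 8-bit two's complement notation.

1. Binary of +69:  01000101
2. Invert bits:     10111010
3. Add 1:           10111011

Answer: 10111011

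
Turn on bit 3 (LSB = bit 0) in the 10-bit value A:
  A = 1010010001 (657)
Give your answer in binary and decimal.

Mask = 1 << 3 = 0000001000
Bit 3 of A is 0, so OR-ing with the mask flips it to 1.
  1010010001
| 0000001000
------------
  1010011001

Answer: 1010011001 (665)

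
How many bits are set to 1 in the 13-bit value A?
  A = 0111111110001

0111111110001
1-bits at positions (from bit 0 = LSB): 0, 4, 5, 6, 7, 8, 9, 10, 11
Count = 9

Answer: 9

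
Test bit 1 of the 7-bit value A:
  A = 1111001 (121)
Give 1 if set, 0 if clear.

Bit 1 is the 2nd from the right.
  1111001
       ^
That bit is 0.

Answer: 0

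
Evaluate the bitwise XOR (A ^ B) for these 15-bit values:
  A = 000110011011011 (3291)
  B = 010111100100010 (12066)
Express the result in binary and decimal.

Apply ^ to each column (1 where bits differ):
  000110011011011
^ 010111100100010
-----------------
  010001111111001

Answer: 010001111111001 (9209)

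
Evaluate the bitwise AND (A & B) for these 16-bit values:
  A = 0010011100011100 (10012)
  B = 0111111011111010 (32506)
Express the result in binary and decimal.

Apply & to each column (1 only where both bits are 1):
  0010011100011100
& 0111111011111010
------------------
  0010011000011000

Answer: 0010011000011000 (9752)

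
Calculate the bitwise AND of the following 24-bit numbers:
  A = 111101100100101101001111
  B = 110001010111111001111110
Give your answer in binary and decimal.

Apply & to each column (1 only where both bits are 1):
  111101100100101101001111
& 110001010111111001111110
--------------------------
  110001000100101001001110

Answer: 110001000100101001001110 (12864078)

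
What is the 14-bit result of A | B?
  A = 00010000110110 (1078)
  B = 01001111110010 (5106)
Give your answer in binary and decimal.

Apply | to each column (1 where either bit is 1):
  00010000110110
| 01001111110010
----------------
  01011111110110

Answer: 01011111110110 (6134)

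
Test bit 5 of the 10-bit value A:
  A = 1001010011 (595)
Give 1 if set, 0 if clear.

Bit 5 is the 6th from the right.
  1001010011
      ^
That bit is 0.

Answer: 0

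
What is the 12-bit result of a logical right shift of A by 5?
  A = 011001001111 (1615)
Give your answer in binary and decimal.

Logical shift right by 5: drop the bottom 5 bit(s), prepend 5 zero(s) on the left.
  011001001111  ->  keep [0110010], discard [01111], prepend 00000
= 000000110010

Answer: 000000110010 (50)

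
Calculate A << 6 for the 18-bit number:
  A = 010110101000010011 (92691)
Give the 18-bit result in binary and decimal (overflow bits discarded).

Shift left by 6: drop the top 6 bit(s), append 6 zero(s) on the right.
  010110101000010011  ->  discard [010110], keep [101000010011], append 000000
= 101000010011000000

Answer: 101000010011000000 (165056)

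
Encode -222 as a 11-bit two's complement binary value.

1. Binary of +222:  00011011110
2. Invert bits:     11100100001
3. Add 1:           11100100010

Answer: 11100100010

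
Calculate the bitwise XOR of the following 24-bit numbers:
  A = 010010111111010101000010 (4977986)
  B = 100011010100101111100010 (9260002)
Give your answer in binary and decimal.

Apply ^ to each column (1 where bits differ):
  010010111111010101000010
^ 100011010100101111100010
--------------------------
  110001101011111010100000

Answer: 110001101011111010100000 (13024928)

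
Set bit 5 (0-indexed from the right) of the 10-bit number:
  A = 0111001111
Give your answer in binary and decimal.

Mask = 1 << 5 = 0000100000
Bit 5 of A is 0, so OR-ing with the mask flips it to 1.
  0111001111
| 0000100000
------------
  0111101111

Answer: 0111101111 (495)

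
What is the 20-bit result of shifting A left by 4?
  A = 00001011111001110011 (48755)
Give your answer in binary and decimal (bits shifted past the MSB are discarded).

Shift left by 4: drop the top 4 bit(s), append 4 zero(s) on the right.
  00001011111001110011  ->  discard [0000], keep [1011111001110011], append 0000
= 10111110011100110000

Answer: 10111110011100110000 (780080)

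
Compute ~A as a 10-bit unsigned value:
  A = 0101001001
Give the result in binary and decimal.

Flip each bit (0->1, 1->0):
  0101001001
  1010110110

Answer: 1010110110 (694)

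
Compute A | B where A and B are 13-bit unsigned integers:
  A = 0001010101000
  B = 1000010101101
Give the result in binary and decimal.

Apply | to each column (1 where either bit is 1):
  0001010101000
| 1000010101101
---------------
  1001010101101

Answer: 1001010101101 (4781)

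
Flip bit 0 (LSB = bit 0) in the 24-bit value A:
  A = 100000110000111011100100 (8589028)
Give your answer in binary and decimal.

Mask = 1 << 0 = 000000000000000000000001
Bit 0 of A is 0; XOR with the mask flips it to 1.
  100000110000111011100100
^ 000000000000000000000001
--------------------------
  100000110000111011100101

Answer: 100000110000111011100101 (8589029)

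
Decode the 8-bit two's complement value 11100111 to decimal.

MSB is 1, so the value is negative. Find the magnitude:
1. Invert bits:  00011000
2. Add 1:        00011001  = 25
3. Apply sign:   -25

Answer: -25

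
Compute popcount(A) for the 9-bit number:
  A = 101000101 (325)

101000101
1-bits at positions (from bit 0 = LSB): 0, 2, 6, 8
Count = 4

Answer: 4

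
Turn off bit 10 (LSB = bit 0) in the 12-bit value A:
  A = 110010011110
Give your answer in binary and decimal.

Mask = ~(1 << 10) = 101111111111
Bit 10 of A is 1, so AND-ing with the mask clears it to 0.
  110010011110
& 101111111111
--------------
  100010011110

Answer: 100010011110 (2206)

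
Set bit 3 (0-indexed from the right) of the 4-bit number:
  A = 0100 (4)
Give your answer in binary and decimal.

Mask = 1 << 3 = 1000
Bit 3 of A is 0, so OR-ing with the mask flips it to 1.
  0100
| 1000
------
  1100

Answer: 1100 (12)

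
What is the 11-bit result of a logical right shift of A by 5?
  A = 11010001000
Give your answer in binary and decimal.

Logical shift right by 5: drop the bottom 5 bit(s), prepend 5 zero(s) on the left.
  11010001000  ->  keep [110100], discard [01000], prepend 00000
= 00000110100

Answer: 00000110100 (52)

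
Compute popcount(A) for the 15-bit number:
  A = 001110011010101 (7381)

001110011010101
1-bits at positions (from bit 0 = LSB): 0, 2, 4, 6, 7, 10, 11, 12
Count = 8

Answer: 8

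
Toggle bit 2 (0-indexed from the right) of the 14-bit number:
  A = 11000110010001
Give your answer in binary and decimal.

Mask = 1 << 2 = 00000000000100
Bit 2 of A is 0; XOR with the mask flips it to 1.
  11000110010001
^ 00000000000100
----------------
  11000110010101

Answer: 11000110010101 (12693)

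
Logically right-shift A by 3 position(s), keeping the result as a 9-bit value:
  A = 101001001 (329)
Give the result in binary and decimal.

Logical shift right by 3: drop the bottom 3 bit(s), prepend 3 zero(s) on the left.
  101001001  ->  keep [101001], discard [001], prepend 000
= 000101001

Answer: 000101001 (41)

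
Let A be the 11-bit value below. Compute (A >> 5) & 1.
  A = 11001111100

Bit 5 is the 6th from the right.
  11001111100
       ^
That bit is 1.

Answer: 1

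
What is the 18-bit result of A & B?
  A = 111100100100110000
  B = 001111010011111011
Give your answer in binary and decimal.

Apply & to each column (1 only where both bits are 1):
  111100100100110000
& 001111010011111011
--------------------
  001100000000110000

Answer: 001100000000110000 (49200)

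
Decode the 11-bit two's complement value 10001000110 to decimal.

MSB is 1, so the value is negative. Find the magnitude:
1. Invert bits:  01110111001
2. Add 1:        01110111010  = 954
3. Apply sign:   -954

Answer: -954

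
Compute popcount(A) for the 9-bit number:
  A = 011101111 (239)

011101111
1-bits at positions (from bit 0 = LSB): 0, 1, 2, 3, 5, 6, 7
Count = 7

Answer: 7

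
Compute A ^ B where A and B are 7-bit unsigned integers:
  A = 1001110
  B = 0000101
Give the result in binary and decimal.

Apply ^ to each column (1 where bits differ):
  1001110
^ 0000101
---------
  1001011

Answer: 1001011 (75)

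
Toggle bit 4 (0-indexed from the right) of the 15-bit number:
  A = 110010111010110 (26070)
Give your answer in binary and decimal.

Mask = 1 << 4 = 000000000010000
Bit 4 of A is 1; XOR with the mask flips it to 0.
  110010111010110
^ 000000000010000
-----------------
  110010111000110

Answer: 110010111000110 (26054)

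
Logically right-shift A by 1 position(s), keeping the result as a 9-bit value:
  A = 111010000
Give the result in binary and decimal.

Logical shift right by 1: drop the bottom 1 bit(s), prepend 1 zero(s) on the left.
  111010000  ->  keep [11101000], discard [0], prepend 0
= 011101000

Answer: 011101000 (232)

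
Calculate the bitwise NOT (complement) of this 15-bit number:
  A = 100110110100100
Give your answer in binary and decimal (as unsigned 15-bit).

Flip each bit (0->1, 1->0):
  100110110100100
  011001001011011

Answer: 011001001011011 (12891)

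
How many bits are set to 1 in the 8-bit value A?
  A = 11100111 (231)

11100111
1-bits at positions (from bit 0 = LSB): 0, 1, 2, 5, 6, 7
Count = 6

Answer: 6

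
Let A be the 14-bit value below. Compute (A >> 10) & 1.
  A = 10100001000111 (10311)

Bit 10 is the 11th from the right.
  10100001000111
     ^
That bit is 0.

Answer: 0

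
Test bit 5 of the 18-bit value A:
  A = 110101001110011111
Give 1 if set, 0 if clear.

Bit 5 is the 6th from the right.
  110101001110011111
              ^
That bit is 0.

Answer: 0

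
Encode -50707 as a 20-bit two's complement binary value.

1. Binary of +50707:  00001100011000010011
2. Invert bits:     11110011100111101100
3. Add 1:           11110011100111101101

Answer: 11110011100111101101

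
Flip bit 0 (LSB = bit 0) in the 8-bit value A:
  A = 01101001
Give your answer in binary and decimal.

Mask = 1 << 0 = 00000001
Bit 0 of A is 1; XOR with the mask flips it to 0.
  01101001
^ 00000001
----------
  01101000

Answer: 01101000 (104)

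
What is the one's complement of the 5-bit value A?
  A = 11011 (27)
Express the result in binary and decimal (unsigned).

Flip each bit (0->1, 1->0):
  11011
  00100

Answer: 00100 (4)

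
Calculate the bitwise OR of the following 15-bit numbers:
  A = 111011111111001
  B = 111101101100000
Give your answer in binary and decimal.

Apply | to each column (1 where either bit is 1):
  111011111111001
| 111101101100000
-----------------
  111111111111001

Answer: 111111111111001 (32761)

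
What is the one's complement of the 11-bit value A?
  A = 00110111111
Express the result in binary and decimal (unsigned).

Flip each bit (0->1, 1->0):
  00110111111
  11001000000

Answer: 11001000000 (1600)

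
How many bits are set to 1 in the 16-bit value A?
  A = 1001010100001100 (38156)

1001010100001100
1-bits at positions (from bit 0 = LSB): 2, 3, 8, 10, 12, 15
Count = 6

Answer: 6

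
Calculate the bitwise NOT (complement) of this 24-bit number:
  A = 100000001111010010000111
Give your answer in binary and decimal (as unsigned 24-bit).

Flip each bit (0->1, 1->0):
  100000001111010010000111
  011111110000101101111000

Answer: 011111110000101101111000 (8326008)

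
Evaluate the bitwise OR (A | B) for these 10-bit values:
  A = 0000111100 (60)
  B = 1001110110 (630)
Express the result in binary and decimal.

Apply | to each column (1 where either bit is 1):
  0000111100
| 1001110110
------------
  1001111110

Answer: 1001111110 (638)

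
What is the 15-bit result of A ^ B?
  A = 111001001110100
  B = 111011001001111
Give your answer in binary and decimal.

Apply ^ to each column (1 where bits differ):
  111001001110100
^ 111011001001111
-----------------
  000010000111011

Answer: 000010000111011 (1083)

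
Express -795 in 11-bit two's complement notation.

1. Binary of +795:  01100011011
2. Invert bits:     10011100100
3. Add 1:           10011100101

Answer: 10011100101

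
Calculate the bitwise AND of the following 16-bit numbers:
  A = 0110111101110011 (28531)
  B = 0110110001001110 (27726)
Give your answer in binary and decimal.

Apply & to each column (1 only where both bits are 1):
  0110111101110011
& 0110110001001110
------------------
  0110110001000010

Answer: 0110110001000010 (27714)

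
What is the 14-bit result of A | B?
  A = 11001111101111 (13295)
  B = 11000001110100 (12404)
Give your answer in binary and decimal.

Apply | to each column (1 where either bit is 1):
  11001111101111
| 11000001110100
----------------
  11001111111111

Answer: 11001111111111 (13311)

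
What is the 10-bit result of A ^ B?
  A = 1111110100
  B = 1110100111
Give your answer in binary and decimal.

Apply ^ to each column (1 where bits differ):
  1111110100
^ 1110100111
------------
  0001010011

Answer: 0001010011 (83)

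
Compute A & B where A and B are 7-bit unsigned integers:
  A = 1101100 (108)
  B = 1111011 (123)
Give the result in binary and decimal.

Apply & to each column (1 only where both bits are 1):
  1101100
& 1111011
---------
  1101000

Answer: 1101000 (104)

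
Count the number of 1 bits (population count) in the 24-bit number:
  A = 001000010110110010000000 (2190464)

001000010110110010000000
1-bits at positions (from bit 0 = LSB): 7, 10, 11, 13, 14, 16, 21
Count = 7

Answer: 7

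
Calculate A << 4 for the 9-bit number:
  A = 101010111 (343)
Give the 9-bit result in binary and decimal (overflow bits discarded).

Shift left by 4: drop the top 4 bit(s), append 4 zero(s) on the right.
  101010111  ->  discard [1010], keep [10111], append 0000
= 101110000

Answer: 101110000 (368)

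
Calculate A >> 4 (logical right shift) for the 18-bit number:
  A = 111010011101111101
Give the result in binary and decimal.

Logical shift right by 4: drop the bottom 4 bit(s), prepend 4 zero(s) on the left.
  111010011101111101  ->  keep [11101001110111], discard [1101], prepend 0000
= 000011101001110111

Answer: 000011101001110111 (14967)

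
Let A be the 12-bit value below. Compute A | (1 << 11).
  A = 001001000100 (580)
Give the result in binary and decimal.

Mask = 1 << 11 = 100000000000
Bit 11 of A is 0, so OR-ing with the mask flips it to 1.
  001001000100
| 100000000000
--------------
  101001000100

Answer: 101001000100 (2628)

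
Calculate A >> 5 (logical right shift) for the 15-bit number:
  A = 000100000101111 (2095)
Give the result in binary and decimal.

Logical shift right by 5: drop the bottom 5 bit(s), prepend 5 zero(s) on the left.
  000100000101111  ->  keep [0001000001], discard [01111], prepend 00000
= 000000001000001

Answer: 000000001000001 (65)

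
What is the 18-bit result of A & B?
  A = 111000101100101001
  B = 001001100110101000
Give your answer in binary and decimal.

Apply & to each column (1 only where both bits are 1):
  111000101100101001
& 001001100110101000
--------------------
  001000100100101000

Answer: 001000100100101000 (35112)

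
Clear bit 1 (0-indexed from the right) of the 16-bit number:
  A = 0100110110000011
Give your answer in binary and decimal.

Mask = ~(1 << 1) = 1111111111111101
Bit 1 of A is 1, so AND-ing with the mask clears it to 0.
  0100110110000011
& 1111111111111101
------------------
  0100110110000001

Answer: 0100110110000001 (19841)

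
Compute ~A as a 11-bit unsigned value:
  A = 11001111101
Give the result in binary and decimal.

Flip each bit (0->1, 1->0):
  11001111101
  00110000010

Answer: 00110000010 (386)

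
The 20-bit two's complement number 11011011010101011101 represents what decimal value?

MSB is 1, so the value is negative. Find the magnitude:
1. Invert bits:  00100100101010100010
2. Add 1:        00100100101010100011  = 150179
3. Apply sign:   -150179

Answer: -150179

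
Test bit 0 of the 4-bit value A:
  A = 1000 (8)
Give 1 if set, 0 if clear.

Bit 0 is the 1st from the right.
  1000
     ^
That bit is 0.

Answer: 0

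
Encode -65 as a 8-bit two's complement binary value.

1. Binary of +65:  01000001
2. Invert bits:     10111110
3. Add 1:           10111111

Answer: 10111111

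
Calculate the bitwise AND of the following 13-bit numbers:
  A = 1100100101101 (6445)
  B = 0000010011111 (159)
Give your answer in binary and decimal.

Apply & to each column (1 only where both bits are 1):
  1100100101101
& 0000010011111
---------------
  0000000001101

Answer: 0000000001101 (13)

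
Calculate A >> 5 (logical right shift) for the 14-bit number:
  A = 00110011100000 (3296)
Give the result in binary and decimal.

Logical shift right by 5: drop the bottom 5 bit(s), prepend 5 zero(s) on the left.
  00110011100000  ->  keep [001100111], discard [00000], prepend 00000
= 00000001100111

Answer: 00000001100111 (103)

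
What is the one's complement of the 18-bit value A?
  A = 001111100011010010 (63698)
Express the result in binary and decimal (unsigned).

Flip each bit (0->1, 1->0):
  001111100011010010
  110000011100101101

Answer: 110000011100101101 (198445)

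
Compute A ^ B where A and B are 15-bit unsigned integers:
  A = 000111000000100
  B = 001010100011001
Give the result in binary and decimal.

Apply ^ to each column (1 where bits differ):
  000111000000100
^ 001010100011001
-----------------
  001101100011101

Answer: 001101100011101 (6941)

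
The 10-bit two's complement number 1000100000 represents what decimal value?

MSB is 1, so the value is negative. Find the magnitude:
1. Invert bits:  0111011111
2. Add 1:        0111100000  = 480
3. Apply sign:   -480

Answer: -480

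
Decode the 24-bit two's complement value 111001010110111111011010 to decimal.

MSB is 1, so the value is negative. Find the magnitude:
1. Invert bits:  000110101001000000100101
2. Add 1:        000110101001000000100110  = 1740838
3. Apply sign:   -1740838

Answer: -1740838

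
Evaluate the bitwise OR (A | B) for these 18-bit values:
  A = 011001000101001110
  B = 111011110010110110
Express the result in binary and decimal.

Apply | to each column (1 where either bit is 1):
  011001000101001110
| 111011110010110110
--------------------
  111011110111111110

Answer: 111011110111111110 (245246)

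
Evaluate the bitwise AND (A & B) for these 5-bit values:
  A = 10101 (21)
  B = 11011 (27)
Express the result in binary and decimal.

Apply & to each column (1 only where both bits are 1):
  10101
& 11011
-------
  10001

Answer: 10001 (17)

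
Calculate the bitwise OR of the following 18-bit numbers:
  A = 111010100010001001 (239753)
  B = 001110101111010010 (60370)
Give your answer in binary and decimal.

Apply | to each column (1 where either bit is 1):
  111010100010001001
| 001110101111010010
--------------------
  111110101111011011

Answer: 111110101111011011 (256987)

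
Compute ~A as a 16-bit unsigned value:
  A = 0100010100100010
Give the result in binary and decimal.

Flip each bit (0->1, 1->0):
  0100010100100010
  1011101011011101

Answer: 1011101011011101 (47837)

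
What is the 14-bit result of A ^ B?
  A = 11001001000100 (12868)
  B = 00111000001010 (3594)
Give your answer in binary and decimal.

Apply ^ to each column (1 where bits differ):
  11001001000100
^ 00111000001010
----------------
  11110001001110

Answer: 11110001001110 (15438)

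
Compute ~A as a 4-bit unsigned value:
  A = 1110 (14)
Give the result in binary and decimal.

Flip each bit (0->1, 1->0):
  1110
  0001

Answer: 0001 (1)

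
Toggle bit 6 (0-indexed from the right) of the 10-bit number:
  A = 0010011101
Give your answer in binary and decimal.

Mask = 1 << 6 = 0001000000
Bit 6 of A is 0; XOR with the mask flips it to 1.
  0010011101
^ 0001000000
------------
  0011011101

Answer: 0011011101 (221)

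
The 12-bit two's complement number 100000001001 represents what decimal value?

MSB is 1, so the value is negative. Find the magnitude:
1. Invert bits:  011111110110
2. Add 1:        011111110111  = 2039
3. Apply sign:   -2039

Answer: -2039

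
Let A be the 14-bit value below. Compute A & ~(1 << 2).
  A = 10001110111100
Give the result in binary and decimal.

Mask = ~(1 << 2) = 11111111111011
Bit 2 of A is 1, so AND-ing with the mask clears it to 0.
  10001110111100
& 11111111111011
----------------
  10001110111000

Answer: 10001110111000 (9144)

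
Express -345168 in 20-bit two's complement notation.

1. Binary of +345168:  01010100010001010000
2. Invert bits:     10101011101110101111
3. Add 1:           10101011101110110000

Answer: 10101011101110110000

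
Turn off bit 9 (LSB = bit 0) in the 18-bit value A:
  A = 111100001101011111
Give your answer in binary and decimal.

Mask = ~(1 << 9) = 111111110111111111
Bit 9 of A is 1, so AND-ing with the mask clears it to 0.
  111100001101011111
& 111111110111111111
--------------------
  111100000101011111

Answer: 111100000101011111 (246111)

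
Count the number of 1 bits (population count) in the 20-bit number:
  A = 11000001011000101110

11000001011000101110
1-bits at positions (from bit 0 = LSB): 1, 2, 3, 5, 9, 10, 12, 18, 19
Count = 9

Answer: 9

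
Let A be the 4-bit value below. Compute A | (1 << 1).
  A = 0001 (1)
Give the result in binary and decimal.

Mask = 1 << 1 = 0010
Bit 1 of A is 0, so OR-ing with the mask flips it to 1.
  0001
| 0010
------
  0011

Answer: 0011 (3)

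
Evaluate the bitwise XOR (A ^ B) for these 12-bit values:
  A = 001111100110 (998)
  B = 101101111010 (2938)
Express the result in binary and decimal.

Apply ^ to each column (1 where bits differ):
  001111100110
^ 101101111010
--------------
  100010011100

Answer: 100010011100 (2204)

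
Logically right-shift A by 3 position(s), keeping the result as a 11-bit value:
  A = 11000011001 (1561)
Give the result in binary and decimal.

Logical shift right by 3: drop the bottom 3 bit(s), prepend 3 zero(s) on the left.
  11000011001  ->  keep [11000011], discard [001], prepend 000
= 00011000011

Answer: 00011000011 (195)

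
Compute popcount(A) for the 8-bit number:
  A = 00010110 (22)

00010110
1-bits at positions (from bit 0 = LSB): 1, 2, 4
Count = 3

Answer: 3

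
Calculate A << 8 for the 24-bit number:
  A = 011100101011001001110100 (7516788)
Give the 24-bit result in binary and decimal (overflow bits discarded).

Shift left by 8: drop the top 8 bit(s), append 8 zero(s) on the right.
  011100101011001001110100  ->  discard [01110010], keep [1011001001110100], append 00000000
= 101100100111010000000000

Answer: 101100100111010000000000 (11695104)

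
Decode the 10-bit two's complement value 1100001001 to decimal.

MSB is 1, so the value is negative. Find the magnitude:
1. Invert bits:  0011110110
2. Add 1:        0011110111  = 247
3. Apply sign:   -247

Answer: -247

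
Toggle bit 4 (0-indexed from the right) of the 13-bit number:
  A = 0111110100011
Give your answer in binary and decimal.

Mask = 1 << 4 = 0000000010000
Bit 4 of A is 0; XOR with the mask flips it to 1.
  0111110100011
^ 0000000010000
---------------
  0111110110011

Answer: 0111110110011 (4019)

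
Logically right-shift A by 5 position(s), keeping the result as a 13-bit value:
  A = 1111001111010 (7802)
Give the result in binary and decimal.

Logical shift right by 5: drop the bottom 5 bit(s), prepend 5 zero(s) on the left.
  1111001111010  ->  keep [11110011], discard [11010], prepend 00000
= 0000011110011

Answer: 0000011110011 (243)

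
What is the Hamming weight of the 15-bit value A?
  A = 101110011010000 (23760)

101110011010000
1-bits at positions (from bit 0 = LSB): 4, 6, 7, 10, 11, 12, 14
Count = 7

Answer: 7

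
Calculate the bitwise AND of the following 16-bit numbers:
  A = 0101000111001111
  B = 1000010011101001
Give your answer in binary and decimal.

Apply & to each column (1 only where both bits are 1):
  0101000111001111
& 1000010011101001
------------------
  0000000011001001

Answer: 0000000011001001 (201)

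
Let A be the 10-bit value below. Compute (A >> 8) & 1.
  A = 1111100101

Bit 8 is the 9th from the right.
  1111100101
   ^
That bit is 1.

Answer: 1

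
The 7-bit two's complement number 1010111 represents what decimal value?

MSB is 1, so the value is negative. Find the magnitude:
1. Invert bits:  0101000
2. Add 1:        0101001  = 41
3. Apply sign:   -41

Answer: -41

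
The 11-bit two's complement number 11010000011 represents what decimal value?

MSB is 1, so the value is negative. Find the magnitude:
1. Invert bits:  00101111100
2. Add 1:        00101111101  = 381
3. Apply sign:   -381

Answer: -381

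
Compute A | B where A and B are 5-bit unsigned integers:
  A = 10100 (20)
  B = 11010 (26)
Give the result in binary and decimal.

Apply | to each column (1 where either bit is 1):
  10100
| 11010
-------
  11110

Answer: 11110 (30)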